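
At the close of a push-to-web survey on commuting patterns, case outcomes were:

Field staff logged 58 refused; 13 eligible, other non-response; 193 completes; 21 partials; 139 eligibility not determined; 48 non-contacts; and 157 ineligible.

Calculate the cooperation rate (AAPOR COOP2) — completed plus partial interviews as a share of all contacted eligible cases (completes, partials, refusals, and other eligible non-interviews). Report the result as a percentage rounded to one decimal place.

Numerator = 193 + 21 = 214
Base = 193 + 21 + 58 + 13 = 285
COOP2 = 214 / 285 = 0.7509

75.1%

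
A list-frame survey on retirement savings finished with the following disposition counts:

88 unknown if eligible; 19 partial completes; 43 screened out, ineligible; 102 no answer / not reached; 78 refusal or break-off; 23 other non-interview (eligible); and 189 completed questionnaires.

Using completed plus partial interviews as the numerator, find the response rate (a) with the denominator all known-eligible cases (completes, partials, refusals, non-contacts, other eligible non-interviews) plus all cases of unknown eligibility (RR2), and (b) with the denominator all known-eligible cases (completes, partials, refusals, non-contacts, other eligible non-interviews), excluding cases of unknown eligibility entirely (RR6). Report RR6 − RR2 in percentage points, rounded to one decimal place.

8.9

Top = 189 + 19 = 208
Denom = 189 + 19 + 78 + 102 + 23 + 88 = 499
RR2 = 208 / 499 = 0.4168
Denom = 189 + 19 + 78 + 102 + 23 = 411
RR6 = 208 / 411 = 0.5061
Difference = 50.61 − 41.68 = 8.93 percentage points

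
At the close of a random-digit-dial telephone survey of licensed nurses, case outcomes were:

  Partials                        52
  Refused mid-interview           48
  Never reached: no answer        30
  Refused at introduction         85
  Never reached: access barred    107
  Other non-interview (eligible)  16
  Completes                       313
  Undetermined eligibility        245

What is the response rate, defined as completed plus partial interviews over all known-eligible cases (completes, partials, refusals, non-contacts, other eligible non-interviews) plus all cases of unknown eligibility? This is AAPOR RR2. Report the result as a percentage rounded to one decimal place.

40.7%

Refusals = 85 + 48 = 133
No answer / not reached = 30 + 107 = 137
Num: 313 + 52 = 365
Denom: 313 + 52 + 133 + 137 + 16 + 245 = 896
RR2 = 365 / 896 = 0.4074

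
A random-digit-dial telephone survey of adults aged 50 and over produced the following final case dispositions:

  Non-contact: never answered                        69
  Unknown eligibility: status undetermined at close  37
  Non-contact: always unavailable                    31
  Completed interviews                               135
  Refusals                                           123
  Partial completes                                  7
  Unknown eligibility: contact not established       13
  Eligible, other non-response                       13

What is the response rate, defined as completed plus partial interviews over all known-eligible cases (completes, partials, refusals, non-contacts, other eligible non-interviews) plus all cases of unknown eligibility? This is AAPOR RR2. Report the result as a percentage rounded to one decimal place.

33.2%

Never reached = 69 + 31 = 100
Undetermined eligibility = 13 + 37 = 50
Numerator = 135 + 7 = 142
Denom = 135 + 7 + 123 + 100 + 13 + 50 = 428
RR2 = 142 / 428 = 0.3318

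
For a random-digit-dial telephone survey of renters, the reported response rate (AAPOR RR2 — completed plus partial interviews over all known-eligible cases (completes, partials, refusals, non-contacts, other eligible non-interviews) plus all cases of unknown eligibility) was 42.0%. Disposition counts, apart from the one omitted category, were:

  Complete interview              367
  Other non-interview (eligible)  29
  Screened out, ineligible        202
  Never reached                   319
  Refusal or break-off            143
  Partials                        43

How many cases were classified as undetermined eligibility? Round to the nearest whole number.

Numerator = 367 + 43 = 410
RR2 = 410 / D = 0.420
D = 410 / 0.420 = 976.2
Rest of base = 901
undetermined eligibility = 976.2 − 901 ≈ 75

75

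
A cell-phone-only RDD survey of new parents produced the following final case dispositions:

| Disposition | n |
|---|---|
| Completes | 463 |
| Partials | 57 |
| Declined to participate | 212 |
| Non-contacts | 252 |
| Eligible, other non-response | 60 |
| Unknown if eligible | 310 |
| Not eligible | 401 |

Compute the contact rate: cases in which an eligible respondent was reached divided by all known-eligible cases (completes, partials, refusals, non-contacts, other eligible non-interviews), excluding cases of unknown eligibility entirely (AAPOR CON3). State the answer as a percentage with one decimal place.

75.9%

Numerator → 463 + 57 + 212 + 60 = 792
Denom → 463 + 57 + 212 + 252 + 60 = 1044
CON3 = 792 / 1044 = 0.7586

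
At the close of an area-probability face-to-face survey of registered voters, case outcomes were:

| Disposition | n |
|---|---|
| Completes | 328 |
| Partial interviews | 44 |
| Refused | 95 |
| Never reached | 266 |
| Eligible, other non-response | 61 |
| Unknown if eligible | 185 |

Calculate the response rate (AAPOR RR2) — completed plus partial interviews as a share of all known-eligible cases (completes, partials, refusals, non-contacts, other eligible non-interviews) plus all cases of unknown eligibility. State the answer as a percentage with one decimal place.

38.0%

Numerator: 328 + 44 = 372
Denom: 328 + 44 + 95 + 266 + 61 + 185 = 979
RR2 = 372 / 979 = 0.3800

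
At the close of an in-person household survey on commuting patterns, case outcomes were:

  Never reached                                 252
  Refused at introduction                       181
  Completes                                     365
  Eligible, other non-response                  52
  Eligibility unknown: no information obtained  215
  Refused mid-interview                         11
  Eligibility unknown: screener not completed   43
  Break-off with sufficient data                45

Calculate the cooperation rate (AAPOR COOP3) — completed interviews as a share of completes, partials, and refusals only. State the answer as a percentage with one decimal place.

Declined to participate = 181 + 11 = 192
Undetermined eligibility = 43 + 215 = 258
Numerator: 365
Denominator: 365 + 45 + 192 = 602
COOP3 = 365 / 602 = 0.6063

60.6%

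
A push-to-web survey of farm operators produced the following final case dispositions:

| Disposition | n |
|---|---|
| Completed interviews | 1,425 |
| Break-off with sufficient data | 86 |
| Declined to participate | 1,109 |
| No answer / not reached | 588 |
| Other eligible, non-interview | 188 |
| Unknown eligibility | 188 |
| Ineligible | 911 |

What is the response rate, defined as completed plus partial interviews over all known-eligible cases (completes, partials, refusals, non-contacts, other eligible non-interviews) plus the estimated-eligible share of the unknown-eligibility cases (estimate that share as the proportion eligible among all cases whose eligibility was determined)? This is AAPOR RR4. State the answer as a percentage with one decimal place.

42.6%

Numerator → 1425 + 86 = 1511
Known eligible → 1425 + 86 + 1109 + 588 + 188 = 3396
e = 3396 / (3396 + 911) = 3396 / 4307 = 0.7885
e × U → 0.7885 × 188 = 148.24
Denominator → 3396 + 148.24 = 3544.24
RR4 = 1511 / 3544.24 = 0.4263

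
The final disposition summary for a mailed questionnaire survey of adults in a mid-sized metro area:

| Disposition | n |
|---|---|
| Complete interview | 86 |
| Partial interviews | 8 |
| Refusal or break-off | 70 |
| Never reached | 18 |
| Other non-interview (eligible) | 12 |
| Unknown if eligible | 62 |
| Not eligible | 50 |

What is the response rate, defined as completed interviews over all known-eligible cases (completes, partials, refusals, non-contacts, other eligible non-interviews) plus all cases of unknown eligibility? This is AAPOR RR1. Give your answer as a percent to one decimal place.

Top: 86
Base: 86 + 8 + 70 + 18 + 12 + 62 = 256
RR1 = 86 / 256 = 0.3359

33.6%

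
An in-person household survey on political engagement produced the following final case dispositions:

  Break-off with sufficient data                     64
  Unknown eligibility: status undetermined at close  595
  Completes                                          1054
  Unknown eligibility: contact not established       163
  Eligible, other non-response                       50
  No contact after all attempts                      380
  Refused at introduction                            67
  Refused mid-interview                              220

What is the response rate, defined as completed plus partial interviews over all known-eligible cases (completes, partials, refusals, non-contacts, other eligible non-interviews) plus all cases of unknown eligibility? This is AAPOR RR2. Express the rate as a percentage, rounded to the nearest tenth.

Declined to participate = 67 + 220 = 287
Eligibility not determined = 163 + 595 = 758
Top = 1054 + 64 = 1118
Base = 1054 + 64 + 287 + 380 + 50 + 758 = 2593
RR2 = 1118 / 2593 = 0.4312

43.1%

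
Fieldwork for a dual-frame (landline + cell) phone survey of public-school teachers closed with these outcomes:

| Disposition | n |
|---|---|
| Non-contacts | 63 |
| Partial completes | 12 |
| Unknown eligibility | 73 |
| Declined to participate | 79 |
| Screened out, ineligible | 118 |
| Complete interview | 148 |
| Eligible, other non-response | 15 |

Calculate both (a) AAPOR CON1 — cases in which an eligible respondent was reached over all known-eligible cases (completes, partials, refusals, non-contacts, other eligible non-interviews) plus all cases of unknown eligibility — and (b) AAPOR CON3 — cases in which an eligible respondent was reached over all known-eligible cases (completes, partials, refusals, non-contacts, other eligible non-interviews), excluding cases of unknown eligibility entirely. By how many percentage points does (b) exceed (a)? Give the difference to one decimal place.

15.0

Numerator → 148 + 12 + 79 + 15 = 254
Base → 148 + 12 + 79 + 63 + 15 + 73 = 390
CON1 = 254 / 390 = 0.6513
Base → 148 + 12 + 79 + 63 + 15 = 317
CON3 = 254 / 317 = 0.8013
Difference = 80.13 − 65.13 = 15.00 percentage points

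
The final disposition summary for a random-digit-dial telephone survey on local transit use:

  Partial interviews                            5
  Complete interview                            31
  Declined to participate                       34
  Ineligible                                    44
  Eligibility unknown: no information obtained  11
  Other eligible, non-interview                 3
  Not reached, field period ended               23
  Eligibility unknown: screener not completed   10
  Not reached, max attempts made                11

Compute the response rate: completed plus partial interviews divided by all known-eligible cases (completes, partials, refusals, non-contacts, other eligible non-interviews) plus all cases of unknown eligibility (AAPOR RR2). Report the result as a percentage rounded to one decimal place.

Non-contacts = 23 + 11 = 34
Unknown if eligible = 10 + 11 = 21
Num → 31 + 5 = 36
Base → 31 + 5 + 34 + 34 + 3 + 21 = 128
RR2 = 36 / 128 = 0.2812

28.1%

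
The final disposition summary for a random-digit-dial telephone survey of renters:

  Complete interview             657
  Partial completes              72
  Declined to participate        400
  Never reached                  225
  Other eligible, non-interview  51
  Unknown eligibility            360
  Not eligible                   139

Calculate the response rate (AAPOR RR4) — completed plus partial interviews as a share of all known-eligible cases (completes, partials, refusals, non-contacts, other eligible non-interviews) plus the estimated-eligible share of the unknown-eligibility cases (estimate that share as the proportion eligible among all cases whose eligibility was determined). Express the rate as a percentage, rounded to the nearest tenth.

42.1%

Num = 657 + 72 = 729
Determined eligible = 657 + 72 + 400 + 225 + 51 = 1405
e = 1405 / (1405 + 139) = 1405 / 1544 = 0.9100
Estimated eligible among unknowns = 0.9100 × 360 = 327.60
Base = 1405 + 327.60 = 1732.60
RR4 = 729 / 1732.60 = 0.4208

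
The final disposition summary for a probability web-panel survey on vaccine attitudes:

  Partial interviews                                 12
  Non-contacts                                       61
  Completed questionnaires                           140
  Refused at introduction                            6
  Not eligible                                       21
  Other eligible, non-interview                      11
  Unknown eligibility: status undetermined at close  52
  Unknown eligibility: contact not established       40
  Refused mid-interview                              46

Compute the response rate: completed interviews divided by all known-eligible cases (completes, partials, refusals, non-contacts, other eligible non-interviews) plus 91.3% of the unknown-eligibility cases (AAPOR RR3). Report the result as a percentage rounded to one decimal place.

Refusal or break-off = 6 + 46 = 52
Eligibility not determined = 40 + 52 = 92
Num = 140
Determined eligible = 140 + 12 + 52 + 61 + 11 = 276
e × U = 0.9130 × 92 = 84.00
Base = 276 + 84.00 = 360.00
RR3 = 140 / 360.00 = 0.3889

38.9%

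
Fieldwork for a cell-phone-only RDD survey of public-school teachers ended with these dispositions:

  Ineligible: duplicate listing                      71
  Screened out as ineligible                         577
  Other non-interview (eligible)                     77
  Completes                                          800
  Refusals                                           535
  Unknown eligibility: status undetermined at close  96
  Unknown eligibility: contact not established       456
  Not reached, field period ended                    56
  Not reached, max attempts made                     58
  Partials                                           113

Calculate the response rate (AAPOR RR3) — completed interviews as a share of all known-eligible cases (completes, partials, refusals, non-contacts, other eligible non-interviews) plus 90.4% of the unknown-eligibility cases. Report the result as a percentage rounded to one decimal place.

37.4%

Non-contacts = 56 + 58 = 114
Eligibility not determined = 456 + 96 = 552
Not eligible = 577 + 71 = 648
Num → 800
Determined eligible → 800 + 113 + 535 + 114 + 77 = 1639
Eligible share of unknowns → 0.9040 × 552 = 499.01
Denom → 1639 + 499.01 = 2138.01
RR3 = 800 / 2138.01 = 0.3742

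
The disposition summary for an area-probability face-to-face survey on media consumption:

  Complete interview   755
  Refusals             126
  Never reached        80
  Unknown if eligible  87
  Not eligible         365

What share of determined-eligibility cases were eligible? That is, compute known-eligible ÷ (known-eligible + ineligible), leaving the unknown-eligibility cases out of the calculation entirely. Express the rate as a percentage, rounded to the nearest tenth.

72.5%

Eligible (known) → 755 + 126 + 80 = 961
e = 961 / (961 + 365) = 961 / 1326 = 0.7247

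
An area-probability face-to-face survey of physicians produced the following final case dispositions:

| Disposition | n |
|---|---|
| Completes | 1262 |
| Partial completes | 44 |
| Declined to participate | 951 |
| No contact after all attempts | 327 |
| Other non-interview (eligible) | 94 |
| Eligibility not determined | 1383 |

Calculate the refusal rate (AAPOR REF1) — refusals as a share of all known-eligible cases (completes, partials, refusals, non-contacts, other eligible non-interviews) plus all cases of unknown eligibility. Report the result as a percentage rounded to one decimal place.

Numerator: 951
Base: 1262 + 44 + 951 + 327 + 94 + 1383 = 4061
REF1 = 951 / 4061 = 0.2342

23.4%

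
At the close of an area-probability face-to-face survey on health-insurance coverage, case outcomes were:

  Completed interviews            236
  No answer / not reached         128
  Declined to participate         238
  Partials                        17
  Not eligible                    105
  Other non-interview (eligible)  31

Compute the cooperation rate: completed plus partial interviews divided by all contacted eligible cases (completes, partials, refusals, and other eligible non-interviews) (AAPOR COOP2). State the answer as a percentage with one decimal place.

Top: 236 + 17 = 253
Base: 236 + 17 + 238 + 31 = 522
COOP2 = 253 / 522 = 0.4847

48.5%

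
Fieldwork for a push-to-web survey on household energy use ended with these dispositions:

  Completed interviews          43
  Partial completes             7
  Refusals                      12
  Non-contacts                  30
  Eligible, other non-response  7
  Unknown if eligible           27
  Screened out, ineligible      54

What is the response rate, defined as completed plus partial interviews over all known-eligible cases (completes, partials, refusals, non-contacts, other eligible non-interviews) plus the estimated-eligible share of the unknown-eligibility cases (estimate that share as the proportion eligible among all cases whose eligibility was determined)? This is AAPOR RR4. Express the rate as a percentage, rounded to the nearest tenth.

Top = 43 + 7 = 50
Known eligible = 43 + 7 + 12 + 30 + 7 = 99
e = 99 / (99 + 54) = 99 / 153 = 0.6471
Estimated eligible among unknowns = 0.6471 × 27 = 17.47
Denominator = 99 + 17.47 = 116.47
RR4 = 50 / 116.47 = 0.4293

42.9%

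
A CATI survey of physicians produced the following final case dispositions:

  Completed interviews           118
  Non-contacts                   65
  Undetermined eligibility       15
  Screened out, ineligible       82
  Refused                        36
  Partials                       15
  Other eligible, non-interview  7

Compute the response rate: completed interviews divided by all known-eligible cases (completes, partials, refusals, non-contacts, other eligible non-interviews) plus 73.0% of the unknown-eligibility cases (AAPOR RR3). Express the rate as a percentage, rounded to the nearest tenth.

Num = 118
Determined eligible = 118 + 15 + 36 + 65 + 7 = 241
e × U = 0.7300 × 15 = 10.95
Denom = 241 + 10.95 = 251.95
RR3 = 118 / 251.95 = 0.4683

46.8%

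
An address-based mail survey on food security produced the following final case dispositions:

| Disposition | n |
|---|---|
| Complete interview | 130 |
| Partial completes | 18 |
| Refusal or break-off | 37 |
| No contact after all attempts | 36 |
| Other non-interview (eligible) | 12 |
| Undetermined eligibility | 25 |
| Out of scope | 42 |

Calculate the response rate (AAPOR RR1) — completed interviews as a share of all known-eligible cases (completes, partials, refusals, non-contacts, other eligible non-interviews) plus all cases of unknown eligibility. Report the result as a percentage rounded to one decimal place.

50.4%

Numerator → 130
Denom → 130 + 18 + 37 + 36 + 12 + 25 = 258
RR1 = 130 / 258 = 0.5039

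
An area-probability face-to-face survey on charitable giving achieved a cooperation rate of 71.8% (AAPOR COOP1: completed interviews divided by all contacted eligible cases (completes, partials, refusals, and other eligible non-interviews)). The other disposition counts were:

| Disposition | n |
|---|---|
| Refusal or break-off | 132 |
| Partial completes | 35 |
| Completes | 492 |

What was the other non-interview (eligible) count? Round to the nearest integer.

26

COOP1 = 492 / D = 0.718
D = 492 / 0.718 = 685.2
Remaining denominator categories sum to 659
other non-interview (eligible) = 685.2 − 659 ≈ 26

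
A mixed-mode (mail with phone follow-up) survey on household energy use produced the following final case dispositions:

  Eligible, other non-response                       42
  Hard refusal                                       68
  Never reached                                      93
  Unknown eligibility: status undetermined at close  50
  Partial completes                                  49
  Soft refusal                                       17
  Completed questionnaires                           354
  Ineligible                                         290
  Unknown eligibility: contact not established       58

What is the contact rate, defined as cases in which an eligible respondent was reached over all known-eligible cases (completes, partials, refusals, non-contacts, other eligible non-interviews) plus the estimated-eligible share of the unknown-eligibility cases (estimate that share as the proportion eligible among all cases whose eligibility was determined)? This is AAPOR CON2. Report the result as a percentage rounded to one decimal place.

76.1%

Refusal or break-off = 68 + 17 = 85
Unknown eligibility = 58 + 50 = 108
Top: 354 + 49 + 85 + 42 = 530
Determined eligible: 354 + 49 + 85 + 93 + 42 = 623
e = 623 / (623 + 290) = 623 / 913 = 0.6824
Estimated eligible among unknowns: 0.6824 × 108 = 73.70
Denom: 623 + 73.70 = 696.70
CON2 = 530 / 696.70 = 0.7607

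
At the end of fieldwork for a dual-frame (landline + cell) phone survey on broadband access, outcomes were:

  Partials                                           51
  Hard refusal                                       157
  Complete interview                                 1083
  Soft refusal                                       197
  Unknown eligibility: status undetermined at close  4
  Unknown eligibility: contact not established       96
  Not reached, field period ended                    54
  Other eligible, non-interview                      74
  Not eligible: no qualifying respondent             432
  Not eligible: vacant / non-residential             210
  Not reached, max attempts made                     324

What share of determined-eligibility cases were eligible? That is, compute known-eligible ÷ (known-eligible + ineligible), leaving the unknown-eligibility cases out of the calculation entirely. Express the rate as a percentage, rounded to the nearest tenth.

75.1%

Refusal or break-off = 157 + 197 = 354
Non-contacts = 54 + 324 = 378
Unknown eligibility = 96 + 4 = 100
Out of scope = 432 + 210 = 642
Determined eligible = 1083 + 51 + 354 + 378 + 74 = 1940
e = 1940 / (1940 + 642) = 1940 / 2582 = 0.7514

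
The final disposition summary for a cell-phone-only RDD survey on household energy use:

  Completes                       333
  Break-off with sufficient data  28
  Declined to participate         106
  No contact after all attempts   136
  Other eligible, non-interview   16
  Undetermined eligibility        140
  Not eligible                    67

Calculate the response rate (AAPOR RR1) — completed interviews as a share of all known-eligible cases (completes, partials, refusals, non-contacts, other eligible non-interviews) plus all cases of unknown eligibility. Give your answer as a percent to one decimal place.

43.9%

Numerator = 333
Base = 333 + 28 + 106 + 136 + 16 + 140 = 759
RR1 = 333 / 759 = 0.4387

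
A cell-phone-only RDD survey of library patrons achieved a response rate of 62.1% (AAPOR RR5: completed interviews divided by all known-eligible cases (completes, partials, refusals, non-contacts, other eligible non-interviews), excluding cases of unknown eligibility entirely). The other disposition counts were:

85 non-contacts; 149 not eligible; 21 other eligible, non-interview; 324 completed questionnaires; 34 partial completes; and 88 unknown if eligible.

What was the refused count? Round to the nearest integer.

58

RR5 = 324 / D = 0.621
D = 324 / 0.621 = 521.7
Rest of base = 464
refused = 521.7 − 464 ≈ 58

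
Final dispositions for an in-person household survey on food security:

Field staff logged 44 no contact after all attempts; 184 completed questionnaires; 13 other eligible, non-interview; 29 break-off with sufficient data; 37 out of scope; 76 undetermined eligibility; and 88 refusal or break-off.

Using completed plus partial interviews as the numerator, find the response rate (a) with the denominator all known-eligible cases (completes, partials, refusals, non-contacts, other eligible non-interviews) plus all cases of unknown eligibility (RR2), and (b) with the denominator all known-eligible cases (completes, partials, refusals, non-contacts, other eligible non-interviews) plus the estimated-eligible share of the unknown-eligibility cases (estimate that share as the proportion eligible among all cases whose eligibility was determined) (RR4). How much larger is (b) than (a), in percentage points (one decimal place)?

0.8

Numerator → 184 + 29 = 213
Base → 184 + 29 + 88 + 44 + 13 + 76 = 434
RR2 = 213 / 434 = 0.4908
Determined eligible → 184 + 29 + 88 + 44 + 13 = 358
e = 358 / (358 + 37) = 358 / 395 = 0.9063
Eligible share of unknowns → 0.9063 × 76 = 68.88
Base → 358 + 68.88 = 426.88
RR4 = 213 / 426.88 = 0.4990
Difference = 49.90 − 49.08 = 0.82 percentage points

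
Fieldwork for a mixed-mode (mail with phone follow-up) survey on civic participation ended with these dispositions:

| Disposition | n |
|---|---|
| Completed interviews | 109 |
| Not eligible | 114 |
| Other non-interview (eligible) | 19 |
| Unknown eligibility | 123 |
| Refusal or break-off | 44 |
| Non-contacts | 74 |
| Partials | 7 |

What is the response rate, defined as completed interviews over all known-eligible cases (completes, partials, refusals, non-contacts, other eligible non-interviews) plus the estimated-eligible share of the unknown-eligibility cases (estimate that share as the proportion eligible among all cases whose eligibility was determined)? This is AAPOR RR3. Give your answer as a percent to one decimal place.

32.3%

Top → 109
Known eligible → 109 + 7 + 44 + 74 + 19 = 253
e = 253 / (253 + 114) = 253 / 367 = 0.6894
Estimated eligible among unknowns → 0.6894 × 123 = 84.80
Base → 253 + 84.80 = 337.80
RR3 = 109 / 337.80 = 0.3227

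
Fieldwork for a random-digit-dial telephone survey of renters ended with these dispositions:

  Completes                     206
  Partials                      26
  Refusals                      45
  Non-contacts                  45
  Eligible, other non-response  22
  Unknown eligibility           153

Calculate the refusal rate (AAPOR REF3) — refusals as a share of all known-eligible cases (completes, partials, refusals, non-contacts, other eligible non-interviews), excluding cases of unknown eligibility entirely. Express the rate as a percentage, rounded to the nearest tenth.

13.1%

Top = 45
Base = 206 + 26 + 45 + 45 + 22 = 344
REF3 = 45 / 344 = 0.1308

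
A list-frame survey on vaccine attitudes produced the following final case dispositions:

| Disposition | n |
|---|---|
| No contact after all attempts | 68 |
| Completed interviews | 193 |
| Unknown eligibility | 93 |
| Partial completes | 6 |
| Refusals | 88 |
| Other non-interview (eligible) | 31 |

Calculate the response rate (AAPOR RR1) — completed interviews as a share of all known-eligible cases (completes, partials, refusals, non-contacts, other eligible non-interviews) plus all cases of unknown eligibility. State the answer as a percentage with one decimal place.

40.3%

Top: 193
Denom: 193 + 6 + 88 + 68 + 31 + 93 = 479
RR1 = 193 / 479 = 0.4029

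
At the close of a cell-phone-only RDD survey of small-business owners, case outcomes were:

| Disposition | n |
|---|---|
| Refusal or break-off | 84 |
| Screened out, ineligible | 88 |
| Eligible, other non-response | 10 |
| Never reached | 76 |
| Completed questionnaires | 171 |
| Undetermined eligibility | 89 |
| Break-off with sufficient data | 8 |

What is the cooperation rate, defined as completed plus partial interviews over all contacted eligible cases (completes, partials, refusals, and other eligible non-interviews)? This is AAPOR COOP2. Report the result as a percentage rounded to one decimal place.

65.6%

Top → 171 + 8 = 179
Denominator → 171 + 8 + 84 + 10 = 273
COOP2 = 179 / 273 = 0.6557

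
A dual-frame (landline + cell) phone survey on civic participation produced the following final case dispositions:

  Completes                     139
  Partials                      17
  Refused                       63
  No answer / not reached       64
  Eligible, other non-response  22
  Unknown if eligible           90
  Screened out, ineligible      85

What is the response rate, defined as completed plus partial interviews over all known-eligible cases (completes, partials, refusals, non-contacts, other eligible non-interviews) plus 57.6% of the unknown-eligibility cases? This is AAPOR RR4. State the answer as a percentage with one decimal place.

Numerator → 139 + 17 = 156
Determined eligible → 139 + 17 + 63 + 64 + 22 = 305
Estimated eligible among unknowns → 0.5760 × 90 = 51.84
Base → 305 + 51.84 = 356.84
RR4 = 156 / 356.84 = 0.4372

43.7%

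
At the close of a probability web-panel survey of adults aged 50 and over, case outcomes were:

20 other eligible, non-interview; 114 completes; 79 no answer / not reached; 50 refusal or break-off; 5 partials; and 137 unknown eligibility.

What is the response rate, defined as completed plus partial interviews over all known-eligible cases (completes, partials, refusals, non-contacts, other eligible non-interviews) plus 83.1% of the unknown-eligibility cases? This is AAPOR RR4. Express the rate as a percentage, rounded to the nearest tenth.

31.2%

Top → 114 + 5 = 119
Eligible (known) → 114 + 5 + 50 + 79 + 20 = 268
e × U → 0.8310 × 137 = 113.85
Base → 268 + 113.85 = 381.85
RR4 = 119 / 381.85 = 0.3116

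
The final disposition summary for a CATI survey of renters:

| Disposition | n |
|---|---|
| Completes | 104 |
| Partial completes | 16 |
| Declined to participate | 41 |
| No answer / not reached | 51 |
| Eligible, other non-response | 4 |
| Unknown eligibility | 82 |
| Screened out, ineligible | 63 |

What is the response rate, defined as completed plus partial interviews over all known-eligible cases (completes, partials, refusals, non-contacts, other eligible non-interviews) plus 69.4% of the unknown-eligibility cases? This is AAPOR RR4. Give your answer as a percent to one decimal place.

Top: 104 + 16 = 120
Determined eligible: 104 + 16 + 41 + 51 + 4 = 216
Estimated eligible among unknowns: 0.6940 × 82 = 56.91
Denom: 216 + 56.91 = 272.91
RR4 = 120 / 272.91 = 0.4397

44.0%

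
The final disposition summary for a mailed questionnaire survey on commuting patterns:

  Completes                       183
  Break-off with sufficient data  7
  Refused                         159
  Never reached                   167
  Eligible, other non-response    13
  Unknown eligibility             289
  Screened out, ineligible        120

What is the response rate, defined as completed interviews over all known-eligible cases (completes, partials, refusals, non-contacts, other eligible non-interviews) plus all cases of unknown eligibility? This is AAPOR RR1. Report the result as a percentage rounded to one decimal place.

22.4%

Num → 183
Denom → 183 + 7 + 159 + 167 + 13 + 289 = 818
RR1 = 183 / 818 = 0.2237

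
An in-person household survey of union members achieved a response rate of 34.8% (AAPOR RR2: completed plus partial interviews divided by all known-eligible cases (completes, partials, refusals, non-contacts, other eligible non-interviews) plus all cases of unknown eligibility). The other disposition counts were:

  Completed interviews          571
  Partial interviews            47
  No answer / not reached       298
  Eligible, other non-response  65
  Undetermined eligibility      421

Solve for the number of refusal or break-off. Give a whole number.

Top: 571 + 47 = 618
RR2 = 618 / D = 0.348
D = 618 / 0.348 = 1775.9
Rest of base = 1402
refusal or break-off = 1775.9 − 1402 ≈ 374

374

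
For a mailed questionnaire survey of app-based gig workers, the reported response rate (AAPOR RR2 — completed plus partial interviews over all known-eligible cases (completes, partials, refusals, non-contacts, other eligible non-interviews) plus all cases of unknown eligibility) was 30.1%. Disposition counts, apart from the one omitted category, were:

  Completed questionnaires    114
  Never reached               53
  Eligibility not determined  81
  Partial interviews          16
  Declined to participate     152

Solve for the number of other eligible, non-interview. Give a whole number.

Top = 114 + 16 = 130
RR2 = 130 / D = 0.301
D = 130 / 0.301 = 431.9
Other denominator terms total 416
other eligible, non-interview = 431.9 − 416 ≈ 16

16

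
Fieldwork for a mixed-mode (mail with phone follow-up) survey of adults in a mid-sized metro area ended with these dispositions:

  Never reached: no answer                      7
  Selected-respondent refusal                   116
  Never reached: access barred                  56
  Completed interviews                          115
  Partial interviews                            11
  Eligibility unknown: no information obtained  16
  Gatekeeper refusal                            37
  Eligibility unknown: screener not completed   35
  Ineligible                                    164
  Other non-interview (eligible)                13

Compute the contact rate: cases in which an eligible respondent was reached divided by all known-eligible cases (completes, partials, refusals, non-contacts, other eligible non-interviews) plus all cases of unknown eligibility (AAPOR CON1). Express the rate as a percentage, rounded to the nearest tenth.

Declined to participate = 37 + 116 = 153
No answer / not reached = 7 + 56 = 63
Undetermined eligibility = 35 + 16 = 51
Top: 115 + 11 + 153 + 13 = 292
Denom: 115 + 11 + 153 + 63 + 13 + 51 = 406
CON1 = 292 / 406 = 0.7192

71.9%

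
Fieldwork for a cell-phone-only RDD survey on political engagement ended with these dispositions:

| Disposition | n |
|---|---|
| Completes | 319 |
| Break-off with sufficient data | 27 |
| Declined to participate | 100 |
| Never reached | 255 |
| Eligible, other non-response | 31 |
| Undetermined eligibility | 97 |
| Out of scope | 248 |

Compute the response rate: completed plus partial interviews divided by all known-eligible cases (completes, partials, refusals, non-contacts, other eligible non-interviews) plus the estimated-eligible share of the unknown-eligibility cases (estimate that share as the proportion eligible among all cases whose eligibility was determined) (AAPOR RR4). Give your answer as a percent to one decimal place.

Num → 319 + 27 = 346
Determined eligible → 319 + 27 + 100 + 255 + 31 = 732
e = 732 / (732 + 248) = 732 / 980 = 0.7469
Eligible share of unknowns → 0.7469 × 97 = 72.45
Denom → 732 + 72.45 = 804.45
RR4 = 346 / 804.45 = 0.4301

43.0%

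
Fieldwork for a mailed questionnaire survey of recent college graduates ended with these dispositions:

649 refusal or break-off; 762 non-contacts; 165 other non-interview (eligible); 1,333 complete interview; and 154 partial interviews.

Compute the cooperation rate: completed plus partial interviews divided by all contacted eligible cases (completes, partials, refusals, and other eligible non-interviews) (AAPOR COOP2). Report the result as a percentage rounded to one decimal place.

64.6%

Numerator = 1333 + 154 = 1487
Denom = 1333 + 154 + 649 + 165 = 2301
COOP2 = 1487 / 2301 = 0.6462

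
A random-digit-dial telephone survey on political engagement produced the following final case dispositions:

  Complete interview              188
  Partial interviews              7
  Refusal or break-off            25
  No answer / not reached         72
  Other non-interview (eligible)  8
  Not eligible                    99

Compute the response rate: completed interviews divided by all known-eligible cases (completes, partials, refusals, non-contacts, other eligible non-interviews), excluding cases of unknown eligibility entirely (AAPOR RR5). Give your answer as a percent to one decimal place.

Top → 188
Denom → 188 + 7 + 25 + 72 + 8 = 300
RR5 = 188 / 300 = 0.6267

62.7%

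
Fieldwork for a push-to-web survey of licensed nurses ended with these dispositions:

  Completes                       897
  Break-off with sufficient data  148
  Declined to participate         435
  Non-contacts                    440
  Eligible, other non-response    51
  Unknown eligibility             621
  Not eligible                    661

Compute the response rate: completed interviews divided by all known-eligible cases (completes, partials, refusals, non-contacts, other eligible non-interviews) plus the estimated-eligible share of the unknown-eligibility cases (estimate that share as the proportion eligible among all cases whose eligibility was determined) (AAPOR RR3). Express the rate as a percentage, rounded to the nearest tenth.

Numerator: 897
Eligible (known): 897 + 148 + 435 + 440 + 51 = 1971
e = 1971 / (1971 + 661) = 1971 / 2632 = 0.7489
e × U: 0.7489 × 621 = 465.07
Base: 1971 + 465.07 = 2436.07
RR3 = 897 / 2436.07 = 0.3682

36.8%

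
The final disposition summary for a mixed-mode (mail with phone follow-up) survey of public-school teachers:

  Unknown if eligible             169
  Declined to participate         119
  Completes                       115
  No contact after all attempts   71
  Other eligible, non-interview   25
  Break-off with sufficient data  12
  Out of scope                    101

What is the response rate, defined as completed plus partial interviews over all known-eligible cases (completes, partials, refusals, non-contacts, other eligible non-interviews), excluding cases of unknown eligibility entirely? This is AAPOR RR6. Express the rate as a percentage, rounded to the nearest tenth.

Top → 115 + 12 = 127
Denominator → 115 + 12 + 119 + 71 + 25 = 342
RR6 = 127 / 342 = 0.3713

37.1%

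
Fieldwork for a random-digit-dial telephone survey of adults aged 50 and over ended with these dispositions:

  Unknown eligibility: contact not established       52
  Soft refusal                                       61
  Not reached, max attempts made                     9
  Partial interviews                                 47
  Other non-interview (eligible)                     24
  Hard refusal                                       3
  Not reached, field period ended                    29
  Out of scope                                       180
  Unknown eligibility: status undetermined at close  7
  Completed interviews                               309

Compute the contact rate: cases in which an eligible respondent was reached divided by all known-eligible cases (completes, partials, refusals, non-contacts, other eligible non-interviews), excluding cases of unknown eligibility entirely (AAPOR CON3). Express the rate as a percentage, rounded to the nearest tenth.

92.1%

Declined to participate = 3 + 61 = 64
Non-contacts = 29 + 9 = 38
Undetermined eligibility = 52 + 7 = 59
Num: 309 + 47 + 64 + 24 = 444
Denominator: 309 + 47 + 64 + 38 + 24 = 482
CON3 = 444 / 482 = 0.9212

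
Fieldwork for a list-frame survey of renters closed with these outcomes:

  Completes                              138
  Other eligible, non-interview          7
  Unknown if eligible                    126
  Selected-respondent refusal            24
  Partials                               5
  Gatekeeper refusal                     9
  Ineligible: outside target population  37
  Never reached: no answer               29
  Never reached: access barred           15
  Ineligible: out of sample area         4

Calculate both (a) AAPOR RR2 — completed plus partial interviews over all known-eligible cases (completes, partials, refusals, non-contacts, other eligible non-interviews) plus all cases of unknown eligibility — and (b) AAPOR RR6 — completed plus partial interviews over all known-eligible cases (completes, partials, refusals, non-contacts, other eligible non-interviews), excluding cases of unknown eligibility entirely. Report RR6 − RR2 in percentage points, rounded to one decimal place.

Refusals = 9 + 24 = 33
Non-contacts = 29 + 15 = 44
Out of scope = 37 + 4 = 41
Num = 138 + 5 = 143
Denominator = 138 + 5 + 33 + 44 + 7 + 126 = 353
RR2 = 143 / 353 = 0.4051
Denominator = 138 + 5 + 33 + 44 + 7 = 227
RR6 = 143 / 227 = 0.6300
Difference = 63.00 − 40.51 = 22.49 percentage points

22.5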